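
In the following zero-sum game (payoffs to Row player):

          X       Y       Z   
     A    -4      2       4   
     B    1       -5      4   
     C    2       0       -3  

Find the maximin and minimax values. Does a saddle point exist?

Maximin = -3, Minimax = 2, Saddle: False

Work:
Row minimums: [-4, -5, -3] → maximin = -3
Column maximums: [2, 2, 4] → minimax = 2
No saddle point (maximin ≠ minimax). Mixed strategy needed.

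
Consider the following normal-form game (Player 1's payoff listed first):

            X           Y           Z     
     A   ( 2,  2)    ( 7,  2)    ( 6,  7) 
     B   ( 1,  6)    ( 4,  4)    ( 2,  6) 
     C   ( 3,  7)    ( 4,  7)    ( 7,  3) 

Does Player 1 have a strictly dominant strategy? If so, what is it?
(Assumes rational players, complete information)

No strictly dominant strategy exists for Player 1

Work:
A strategy strictly dominates another if it gives a strictly higher payoff against every opponent action. Compare each pair of P1's strategies column-by-column:
  A vs B: [2 vs 1, 7 vs 4, 6 vs 2] → A strictly dominates B
  A vs C: [2 vs 3, 7 vs 4, 6 vs 7] → A does not strictly dominate C (column X: 2 ≤ 3)
  B vs A: [1 vs 2, 4 vs 7, 2 vs 6] → B does not strictly dominate A (column X: 1 ≤ 2)
  B vs C: [1 vs 3, 4 vs 4, 2 vs 7] → B does not strictly dominate C (column X: 1 ≤ 3)
  C vs A: [3 vs 2, 4 vs 7, 7 vs 6] → C does not strictly dominate A (column Y: 4 ≤ 7)
  C vs B: [3 vs 1, 4 vs 4, 7 vs 2] → C does not strictly dominate B (column Y: 4 ≤ 4)
No single strategy strictly dominates all others → no strictly dominant strategy.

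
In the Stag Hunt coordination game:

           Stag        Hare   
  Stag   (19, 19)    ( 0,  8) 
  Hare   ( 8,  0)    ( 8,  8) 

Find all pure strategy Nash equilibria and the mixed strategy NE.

Pure NE: (Stag, Stag) and (Hare, Hare); Mixed NE: p = 0.4211, q = 0.4211

Work:
Check pure NE:
(Stag, Stag): (19, 19) - no unilateral deviation beneficial
(Hare, Hare): (8, 8) - no unilateral deviation beneficial
Mixed NE: P1 plays Stag with p = 0.4211, P2 plays Stag with q = 0.4211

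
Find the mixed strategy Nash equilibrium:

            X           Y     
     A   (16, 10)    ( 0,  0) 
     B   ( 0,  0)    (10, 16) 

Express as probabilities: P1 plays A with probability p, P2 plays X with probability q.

p = 0.6154, q = 0.3846

Work:
Find probabilities that make opponent indifferent:
P2 chooses q to make P1 indifferent between A and B
P1 chooses p to make P2 indifferent between X and Y
Mixed NE: P1 plays (A: 0.6154, B: 0.3846), P2 plays (X: 0.3846, Y: 0.6154)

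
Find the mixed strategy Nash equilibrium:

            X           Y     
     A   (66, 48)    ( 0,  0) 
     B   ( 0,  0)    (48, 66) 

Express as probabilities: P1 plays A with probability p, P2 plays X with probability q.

p = 0.5789, q = 0.4211

Work:
Find probabilities that make opponent indifferent:
P2 chooses q to make P1 indifferent between A and B
P1 chooses p to make P2 indifferent between X and Y
Mixed NE: P1 plays (A: 0.5789, B: 0.4211), P2 plays (X: 0.4211, Y: 0.5789)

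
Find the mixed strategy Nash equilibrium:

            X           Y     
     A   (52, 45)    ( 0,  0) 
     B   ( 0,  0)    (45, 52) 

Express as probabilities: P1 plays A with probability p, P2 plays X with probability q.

p = 0.5361, q = 0.4639

Work:
Find probabilities that make opponent indifferent:
P2 chooses q to make P1 indifferent between A and B
P1 chooses p to make P2 indifferent between X and Y
Mixed NE: P1 plays (A: 0.5361, B: 0.4639), P2 plays (X: 0.4639, Y: 0.5361)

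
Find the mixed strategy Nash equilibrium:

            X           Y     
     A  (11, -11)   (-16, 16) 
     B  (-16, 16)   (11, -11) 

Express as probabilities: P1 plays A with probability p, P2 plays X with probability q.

p = 0.5, q = 0.5

Work:
Find probabilities that make opponent indifferent:
P2 chooses q to make P1 indifferent between A and B
P1 chooses p to make P2 indifferent between X and Y
Mixed NE: P1 plays (A: 0.5, B: 0.5), P2 plays (X: 0.5, Y: 0.5)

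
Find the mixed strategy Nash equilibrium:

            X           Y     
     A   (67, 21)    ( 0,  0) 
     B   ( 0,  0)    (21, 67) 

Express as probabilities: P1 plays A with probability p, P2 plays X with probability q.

p = 0.7614, q = 0.2386

Work:
Find probabilities that make opponent indifferent:
P2 chooses q to make P1 indifferent between A and B
P1 chooses p to make P2 indifferent between X and Y
Mixed NE: P1 plays (A: 0.7614, B: 0.2386), P2 plays (X: 0.2386, Y: 0.7614)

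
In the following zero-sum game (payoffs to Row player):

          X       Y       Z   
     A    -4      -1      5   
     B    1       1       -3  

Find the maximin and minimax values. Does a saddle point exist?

Maximin = -3, Minimax = 1, Saddle: False

Work:
Row minimums: [-4, -3] → maximin = -3
Column maximums: [1, 1, 5] → minimax = 1
No saddle point (maximin ≠ minimax). Mixed strategy needed.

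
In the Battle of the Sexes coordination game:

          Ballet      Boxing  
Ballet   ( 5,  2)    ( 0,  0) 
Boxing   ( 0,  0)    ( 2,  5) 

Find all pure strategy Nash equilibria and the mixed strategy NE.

Pure NE: (Ballet, Ballet) and (Boxing, Boxing); Mixed NE: p = 0.7143, q = 0.2857

Work:
Check pure NE:
(Ballet, Ballet): (5, 2) - no unilateral deviation beneficial
(Boxing, Boxing): (2, 5) - no unilateral deviation beneficial
Mixed NE: P1 plays Ballet with p = 0.7143, P2 plays Ballet with q = 0.2857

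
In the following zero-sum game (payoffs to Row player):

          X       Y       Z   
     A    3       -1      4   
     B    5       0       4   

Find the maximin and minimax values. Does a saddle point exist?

Maximin = 0, Minimax = 0, Saddle: True

Work:
Row minimums: [-1, 0] → maximin = 0
Column maximums: [5, 0, 4] → minimax = 0
Saddle point exists! Game value = 0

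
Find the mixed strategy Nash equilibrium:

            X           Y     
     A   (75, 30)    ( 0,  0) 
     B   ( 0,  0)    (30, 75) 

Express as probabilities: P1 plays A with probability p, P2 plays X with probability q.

p = 0.7143, q = 0.2857

Work:
Find probabilities that make opponent indifferent:
P2 chooses q to make P1 indifferent between A and B
P1 chooses p to make P2 indifferent between X and Y
Mixed NE: P1 plays (A: 0.7143, B: 0.2857), P2 plays (X: 0.2857, Y: 0.7143)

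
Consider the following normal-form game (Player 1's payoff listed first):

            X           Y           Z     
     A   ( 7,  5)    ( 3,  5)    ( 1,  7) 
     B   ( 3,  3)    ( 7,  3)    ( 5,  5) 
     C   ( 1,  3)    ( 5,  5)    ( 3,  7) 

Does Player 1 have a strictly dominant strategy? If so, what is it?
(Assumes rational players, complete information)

No strictly dominant strategy exists for Player 1

Work:
A strategy strictly dominates another if it gives a strictly higher payoff against every opponent action. Compare each pair of P1's strategies column-by-column:
  A vs B: [7 vs 3, 3 vs 7, 1 vs 5] → A does not strictly dominate B (column Y: 3 ≤ 7)
  A vs C: [7 vs 1, 3 vs 5, 1 vs 3] → A does not strictly dominate C (column Y: 3 ≤ 5)
  B vs A: [3 vs 7, 7 vs 3, 5 vs 1] → B does not strictly dominate A (column X: 3 ≤ 7)
  B vs C: [3 vs 1, 7 vs 5, 5 vs 3] → B strictly dominates C
  C vs A: [1 vs 7, 5 vs 3, 3 vs 1] → C does not strictly dominate A (column X: 1 ≤ 7)
  C vs B: [1 vs 3, 5 vs 7, 3 vs 5] → C does not strictly dominate B (column X: 1 ≤ 3)
No single strategy strictly dominates all others → no strictly dominant strategy.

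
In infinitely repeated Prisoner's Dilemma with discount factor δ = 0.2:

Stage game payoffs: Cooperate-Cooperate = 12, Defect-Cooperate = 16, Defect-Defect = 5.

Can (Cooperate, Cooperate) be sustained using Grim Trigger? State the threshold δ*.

δ* = 0.3636; since δ = 0.2 < 0.3636, cooperation cannot be sustained

Work:
For Grim Trigger:
Cooperate forever: 12/(1-δ)
Defect then punished: 16 + 5·δ/(1-δ)
Need: 12/(1-δ) ≥ 16 + 5·δ/(1-δ)
Solving: δ ≥ (T-R)/(T-P) = (16-12)/(16-5) = 0.3636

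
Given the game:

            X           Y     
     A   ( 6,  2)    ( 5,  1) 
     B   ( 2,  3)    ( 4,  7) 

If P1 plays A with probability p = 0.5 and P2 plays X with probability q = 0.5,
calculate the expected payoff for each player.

E[P1] = 4.25, E[P2] = 3.25

Work:
E[P1] = p·q·π₁(A,X) + p·(1-q)·π₁(A,Y) + (1-p)·q·π₁(B,X) + (1-p)·(1-q)·π₁(B,Y)
= 0.5·0.5·6 + 0.5·0.5·5 + 0.5·0.5·2 + 0.5·0.5·4
= 4.25

E[P2] = 3.25 (similar calculation)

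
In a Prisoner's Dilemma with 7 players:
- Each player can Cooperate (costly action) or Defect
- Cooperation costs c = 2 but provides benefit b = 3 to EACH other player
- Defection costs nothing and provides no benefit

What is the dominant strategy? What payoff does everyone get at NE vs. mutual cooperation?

Dominant: Defect; NE payoff = 0; Coop payoff = 16

Work:
Defect dominates (saves cost c = 2, benefit to others is external)
NE: All defect → everyone gets 0
If all cooperate: each receives (6)×3 - 2 = 16
Social dilemma: 16 > 0 but NE gives 0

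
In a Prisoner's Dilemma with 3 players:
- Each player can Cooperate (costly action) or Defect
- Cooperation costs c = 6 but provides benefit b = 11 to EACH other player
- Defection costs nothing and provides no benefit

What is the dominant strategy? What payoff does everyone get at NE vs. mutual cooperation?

Dominant: Defect; NE payoff = 0; Coop payoff = 16

Work:
Defect dominates (saves cost c = 6, benefit to others is external)
NE: All defect → everyone gets 0
If all cooperate: each receives (2)×11 - 6 = 16
Social dilemma: 16 > 0 but NE gives 0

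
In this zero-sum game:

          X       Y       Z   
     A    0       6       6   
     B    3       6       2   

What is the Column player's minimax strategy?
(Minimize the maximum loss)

Column should play X, value = 3

Work:
Column player minimizes Row's maximum payoff:
Column X: max payoff to Row = 3
Column Y: max payoff to Row = 6
Column Z: max payoff to Row = 6
Minimum is 3, achieved by column X.
Minimax strategy: X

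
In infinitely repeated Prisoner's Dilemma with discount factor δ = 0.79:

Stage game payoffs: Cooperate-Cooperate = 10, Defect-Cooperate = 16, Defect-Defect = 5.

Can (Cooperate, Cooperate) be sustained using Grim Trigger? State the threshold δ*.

δ* = 0.5455; since δ = 0.79 ≥ 0.5455, cooperation can be sustained

Work:
For Grim Trigger:
Cooperate forever: 10/(1-δ)
Defect then punished: 16 + 5·δ/(1-δ)
Need: 10/(1-δ) ≥ 16 + 5·δ/(1-δ)
Solving: δ ≥ (T-R)/(T-P) = (16-10)/(16-5) = 0.5455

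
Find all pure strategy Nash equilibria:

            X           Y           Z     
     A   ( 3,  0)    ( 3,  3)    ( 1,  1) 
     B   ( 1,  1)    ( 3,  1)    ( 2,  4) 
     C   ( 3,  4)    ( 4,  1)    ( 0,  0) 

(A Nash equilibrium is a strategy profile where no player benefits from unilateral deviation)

Nash equilibrium: (B, Z), (C, X)

Work:
Best responses:
  P1 vs X: payoffs [3, 1, 3] → best response A/C (payoff 3)
  P1 vs Y: payoffs [3, 3, 4] → best response C (payoff 4)
  P1 vs Z: payoffs [1, 2, 0] → best response B (payoff 2)
  P2 vs A: payoffs [0, 3, 1] → best response Y (payoff 3)
  P2 vs B: payoffs [1, 1, 4] → best response Z (payoff 4)
  P2 vs C: payoffs [4, 1, 0] → best response X (payoff 4)
Mutual best responses: (B,Z), (C,X) → Nash equilibria.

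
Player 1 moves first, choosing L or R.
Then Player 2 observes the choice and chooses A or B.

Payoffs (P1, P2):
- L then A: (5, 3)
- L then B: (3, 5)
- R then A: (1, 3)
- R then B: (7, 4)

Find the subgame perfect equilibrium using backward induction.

P1 plays R, P2 plays B after L and B after R; Payoff (7, 4)

Work:
Backward induction:
After L: P2 chooses B → P1 gets 3
After R: P2 chooses B → P1 gets 7
P1 chooses R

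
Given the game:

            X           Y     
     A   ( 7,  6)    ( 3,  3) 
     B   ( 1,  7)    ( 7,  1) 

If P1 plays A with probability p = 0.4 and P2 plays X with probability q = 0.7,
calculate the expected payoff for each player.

E[P1] = 4.0, E[P2] = 5.16

Work:
E[P1] = p·q·π₁(A,X) + p·(1-q)·π₁(A,Y) + (1-p)·q·π₁(B,X) + (1-p)·(1-q)·π₁(B,Y)
= 0.4·0.7·7 + 0.4·0.3·3 + 0.6·0.7·1 + 0.6·0.3·7
= 4.0

E[P2] = 5.16 (similar calculation)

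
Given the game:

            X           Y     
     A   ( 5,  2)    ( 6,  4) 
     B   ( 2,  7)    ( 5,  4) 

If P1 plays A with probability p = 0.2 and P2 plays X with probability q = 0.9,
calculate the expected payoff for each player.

E[P1] = 2.86, E[P2] = 5.8

Work:
E[P1] = p·q·π₁(A,X) + p·(1-q)·π₁(A,Y) + (1-p)·q·π₁(B,X) + (1-p)·(1-q)·π₁(B,Y)
= 0.2·0.9·5 + 0.2·0.1·6 + 0.8·0.9·2 + 0.8·0.1·5
= 2.86

E[P2] = 5.8 (similar calculation)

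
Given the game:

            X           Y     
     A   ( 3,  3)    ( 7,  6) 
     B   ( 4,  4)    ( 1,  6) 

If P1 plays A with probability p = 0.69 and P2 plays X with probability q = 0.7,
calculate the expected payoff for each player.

E[P1] = 3.859, E[P2] = 4.117

Work:
E[P1] = p·q·π₁(A,X) + p·(1-q)·π₁(A,Y) + (1-p)·q·π₁(B,X) + (1-p)·(1-q)·π₁(B,Y)
= 0.69·0.7·3 + 0.69·0.3·7 + 0.31·0.7·4 + 0.31·0.3·1
= 3.859

E[P2] = 4.117 (similar calculation)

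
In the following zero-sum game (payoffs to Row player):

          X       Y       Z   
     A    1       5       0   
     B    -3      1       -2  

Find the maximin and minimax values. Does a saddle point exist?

Maximin = 0, Minimax = 0, Saddle: True

Work:
Row minimums: [0, -3] → maximin = 0
Column maximums: [1, 5, 0] → minimax = 0
Saddle point exists! Game value = 0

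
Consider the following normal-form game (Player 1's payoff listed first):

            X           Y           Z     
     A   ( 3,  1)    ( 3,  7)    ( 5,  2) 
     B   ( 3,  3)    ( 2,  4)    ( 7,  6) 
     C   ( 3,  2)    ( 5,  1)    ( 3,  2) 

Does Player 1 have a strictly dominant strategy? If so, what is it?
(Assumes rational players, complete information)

No strictly dominant strategy exists for Player 1

Work:
A strategy strictly dominates another if it gives a strictly higher payoff against every opponent action. Compare each pair of P1's strategies column-by-column:
  A vs B: [3 vs 3, 3 vs 2, 5 vs 7] → A does not strictly dominate B (column X: 3 ≤ 3)
  A vs C: [3 vs 3, 3 vs 5, 5 vs 3] → A does not strictly dominate C (column X: 3 ≤ 3)
  B vs A: [3 vs 3, 2 vs 3, 7 vs 5] → B does not strictly dominate A (column X: 3 ≤ 3)
  B vs C: [3 vs 3, 2 vs 5, 7 vs 3] → B does not strictly dominate C (column X: 3 ≤ 3)
  C vs A: [3 vs 3, 5 vs 3, 3 vs 5] → C does not strictly dominate A (column X: 3 ≤ 3)
  C vs B: [3 vs 3, 5 vs 2, 3 vs 7] → C does not strictly dominate B (column X: 3 ≤ 3)
No single strategy strictly dominates all others → no strictly dominant strategy.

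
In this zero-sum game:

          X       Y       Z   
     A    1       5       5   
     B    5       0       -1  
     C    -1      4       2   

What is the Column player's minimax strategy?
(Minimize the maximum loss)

Column should play X or Y or Z (all achieve the minimum), value = 5

Work:
Column player minimizes Row's maximum payoff:
Column X: max payoff to Row = 5
Column Y: max payoff to Row = 5
Column Z: max payoff to Row = 5
Minimum is 5, achieved by columns X, Y, Z (tied).
Each of X or Y or Z is a minimax strategy.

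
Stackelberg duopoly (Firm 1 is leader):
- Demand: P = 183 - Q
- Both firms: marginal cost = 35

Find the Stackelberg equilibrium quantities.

q₁* (leader) = 74.0, q₂* (follower) = 37.0

Work:
Follower's reaction: q₂ = (a - c - q₁)/2
Leader substitutes: π₁ = q₁·(a - q₁ - (a-c-q₁)/2 - c)
FOC: q₁* = (183 - 35)/2 = 74.00
Then: q₂* = (183 - 35 - 74.0)/2 = 37.00
Leader has first-mover advantage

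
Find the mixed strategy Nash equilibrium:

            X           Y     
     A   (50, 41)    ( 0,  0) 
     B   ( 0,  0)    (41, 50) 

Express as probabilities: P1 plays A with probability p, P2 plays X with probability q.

p = 0.5495, q = 0.4505

Work:
Find probabilities that make opponent indifferent:
P2 chooses q to make P1 indifferent between A and B
P1 chooses p to make P2 indifferent between X and Y
Mixed NE: P1 plays (A: 0.5495, B: 0.4505), P2 plays (X: 0.4505, Y: 0.5495)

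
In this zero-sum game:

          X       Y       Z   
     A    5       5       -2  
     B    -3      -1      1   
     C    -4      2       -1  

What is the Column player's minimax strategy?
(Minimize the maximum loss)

Column should play Z, value = 1

Work:
Column player minimizes Row's maximum payoff:
Column X: max payoff to Row = 5
Column Y: max payoff to Row = 5
Column Z: max payoff to Row = 1
Minimum is 1, achieved by column Z.
Minimax strategy: Z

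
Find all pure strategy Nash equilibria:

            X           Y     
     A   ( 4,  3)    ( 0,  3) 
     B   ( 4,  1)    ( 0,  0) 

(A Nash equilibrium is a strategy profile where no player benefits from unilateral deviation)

Nash equilibrium: (A, X), (A, Y), (B, X)

Work:
Best responses:
  P1 vs X: payoffs [4, 4] → best response A/B (payoff 4)
  P1 vs Y: payoffs [0, 0] → best response A/B (payoff 0)
  P2 vs A: payoffs [3, 3] → best response X/Y (payoff 3)
  P2 vs B: payoffs [1, 0] → best response X (payoff 1)
Mutual best responses: (A,X), (A,Y), (B,X) → Nash equilibria.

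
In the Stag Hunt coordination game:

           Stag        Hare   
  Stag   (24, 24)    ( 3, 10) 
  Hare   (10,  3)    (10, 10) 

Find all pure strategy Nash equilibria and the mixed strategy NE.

Pure NE: (Stag, Stag) and (Hare, Hare); Mixed NE: p = 0.3333, q = 0.3333

Work:
Check pure NE:
(Stag, Stag): (24, 24) - no unilateral deviation beneficial
(Hare, Hare): (10, 10) - no unilateral deviation beneficial
Mixed NE: P1 plays Stag with p = 0.3333, P2 plays Stag with q = 0.3333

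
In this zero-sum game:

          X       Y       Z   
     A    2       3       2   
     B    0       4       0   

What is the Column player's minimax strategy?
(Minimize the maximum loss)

Column should play X or Z (all achieve the minimum), value = 2

Work:
Column player minimizes Row's maximum payoff:
Column X: max payoff to Row = 2
Column Y: max payoff to Row = 4
Column Z: max payoff to Row = 2
Minimum is 2, achieved by columns X, Z (tied).
Each of X or Z is a minimax strategy.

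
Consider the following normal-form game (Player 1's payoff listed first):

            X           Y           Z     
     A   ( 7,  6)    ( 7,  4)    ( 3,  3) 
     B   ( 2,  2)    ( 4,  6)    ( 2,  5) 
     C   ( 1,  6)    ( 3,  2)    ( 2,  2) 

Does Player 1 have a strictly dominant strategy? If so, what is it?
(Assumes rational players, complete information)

Yes, Player 1's strictly dominant strategy is A

Work:
A strategy strictly dominates another if it gives a strictly higher payoff against every opponent action. Compare each pair of P1's strategies column-by-column:
  A vs B: [7 vs 2, 7 vs 4, 3 vs 2] → A strictly dominates B
  A vs C: [7 vs 1, 7 vs 3, 3 vs 2] → A strictly dominates C
  B vs A: [2 vs 7, 4 vs 7, 2 vs 3] → B does not strictly dominate A (column X: 2 ≤ 7)
  B vs C: [2 vs 1, 4 vs 3, 2 vs 2] → B does not strictly dominate C (column Z: 2 ≤ 2)
  C vs A: [1 vs 7, 3 vs 7, 2 vs 3] → C does not strictly dominate A (column X: 1 ≤ 7)
  C vs B: [1 vs 2, 3 vs 4, 2 vs 2] → C does not strictly dominate B (column X: 1 ≤ 2)
A strictly dominates every other strategy → strictly dominant.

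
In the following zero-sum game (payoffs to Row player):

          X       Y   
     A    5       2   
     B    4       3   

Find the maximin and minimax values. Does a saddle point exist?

Maximin = 3, Minimax = 3, Saddle: True

Work:
Row minimums: [2, 3] → maximin = 3
Column maximums: [5, 3] → minimax = 3
Saddle point exists! Game value = 3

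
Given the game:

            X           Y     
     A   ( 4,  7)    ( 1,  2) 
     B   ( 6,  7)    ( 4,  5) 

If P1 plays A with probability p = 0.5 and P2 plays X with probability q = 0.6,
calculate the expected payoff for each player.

E[P1] = 4.0, E[P2] = 5.6

Work:
E[P1] = p·q·π₁(A,X) + p·(1-q)·π₁(A,Y) + (1-p)·q·π₁(B,X) + (1-p)·(1-q)·π₁(B,Y)
= 0.5·0.6·4 + 0.5·0.4·1 + 0.5·0.6·6 + 0.5·0.4·4
= 4.0

E[P2] = 5.6 (similar calculation)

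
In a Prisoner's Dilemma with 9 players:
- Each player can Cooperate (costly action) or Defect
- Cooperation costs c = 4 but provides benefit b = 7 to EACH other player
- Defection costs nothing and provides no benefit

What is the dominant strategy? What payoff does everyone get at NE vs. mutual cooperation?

Dominant: Defect; NE payoff = 0; Coop payoff = 52

Work:
Defect dominates (saves cost c = 4, benefit to others is external)
NE: All defect → everyone gets 0
If all cooperate: each receives (8)×7 - 4 = 52
Social dilemma: 52 > 0 but NE gives 0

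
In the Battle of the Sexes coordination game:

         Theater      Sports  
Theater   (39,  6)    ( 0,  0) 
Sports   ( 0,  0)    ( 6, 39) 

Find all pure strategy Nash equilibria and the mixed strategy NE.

Pure NE: (Theater, Theater) and (Sports, Sports); Mixed NE: p = 0.8667, q = 0.1333

Work:
Check pure NE:
(Theater, Theater): (39, 6) - no unilateral deviation beneficial
(Sports, Sports): (6, 39) - no unilateral deviation beneficial
Mixed NE: P1 plays Theater with p = 0.8667, P2 plays Theater with q = 0.1333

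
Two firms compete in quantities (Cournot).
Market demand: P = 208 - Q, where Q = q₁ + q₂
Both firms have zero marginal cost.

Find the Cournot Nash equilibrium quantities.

q₁* = q₂* = 69.33; P* = 69.33

Work:
Profit: π_i = P·q_i = (a - q_i - q_j)·q_i
FOC: ∂π_i/∂q_i = a - 2q_i - q_j = 0
Reaction function: q_i = (208 - q_j)/2
Symmetry: q* = 208/3 = 69.33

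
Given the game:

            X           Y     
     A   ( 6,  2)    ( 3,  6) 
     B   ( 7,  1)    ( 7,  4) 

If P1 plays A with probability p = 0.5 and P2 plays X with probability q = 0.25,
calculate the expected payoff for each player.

E[P1] = 5.375, E[P2] = 4.125

Work:
E[P1] = p·q·π₁(A,X) + p·(1-q)·π₁(A,Y) + (1-p)·q·π₁(B,X) + (1-p)·(1-q)·π₁(B,Y)
= 0.5·0.25·6 + 0.5·0.75·3 + 0.5·0.25·7 + 0.5·0.75·7
= 5.375

E[P2] = 4.125 (similar calculation)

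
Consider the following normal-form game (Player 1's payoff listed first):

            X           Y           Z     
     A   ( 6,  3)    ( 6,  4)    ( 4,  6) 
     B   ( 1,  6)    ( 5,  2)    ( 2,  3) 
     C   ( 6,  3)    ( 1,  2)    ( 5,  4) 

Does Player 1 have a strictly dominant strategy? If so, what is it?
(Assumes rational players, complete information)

No strictly dominant strategy exists for Player 1

Work:
A strategy strictly dominates another if it gives a strictly higher payoff against every opponent action. Compare each pair of P1's strategies column-by-column:
  A vs B: [6 vs 1, 6 vs 5, 4 vs 2] → A strictly dominates B
  A vs C: [6 vs 6, 6 vs 1, 4 vs 5] → A does not strictly dominate C (column X: 6 ≤ 6)
  B vs A: [1 vs 6, 5 vs 6, 2 vs 4] → B does not strictly dominate A (column X: 1 ≤ 6)
  B vs C: [1 vs 6, 5 vs 1, 2 vs 5] → B does not strictly dominate C (column X: 1 ≤ 6)
  C vs A: [6 vs 6, 1 vs 6, 5 vs 4] → C does not strictly dominate A (column X: 6 ≤ 6)
  C vs B: [6 vs 1, 1 vs 5, 5 vs 2] → C does not strictly dominate B (column Y: 1 ≤ 5)
No single strategy strictly dominates all others → no strictly dominant strategy.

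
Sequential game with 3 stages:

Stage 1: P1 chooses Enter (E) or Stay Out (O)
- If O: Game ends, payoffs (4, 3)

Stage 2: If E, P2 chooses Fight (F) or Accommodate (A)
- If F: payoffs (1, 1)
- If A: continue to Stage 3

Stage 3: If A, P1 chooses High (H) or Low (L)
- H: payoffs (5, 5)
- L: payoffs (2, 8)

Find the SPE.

SPE: (E, A, H); Outcome (5, 5)

Work:
Stage 3: P1 chooses H (5 vs 2)
Stage 2: P2: F->1, A->5 (anticipating H). Choose A
Stage 1: P1: O->4, E->5 (anticipating A, H). Choose E
SPE path: E -> A -> H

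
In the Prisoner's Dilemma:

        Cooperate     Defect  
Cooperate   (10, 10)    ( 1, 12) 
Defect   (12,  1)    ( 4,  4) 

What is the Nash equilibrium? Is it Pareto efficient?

(Defect, Defect) is NE; not Pareto efficient

Work:
Defect dominates Cooperate for both players:
If P2 cooperates: Defect (12) > Cooperate (10)
If P2 defects: Defect (4) > Cooperate (1)
NE: (Defect, Defect) with payoff (4, 4)
But (Cooperate, Cooperate) = (10, 10) Pareto dominates (4, 4)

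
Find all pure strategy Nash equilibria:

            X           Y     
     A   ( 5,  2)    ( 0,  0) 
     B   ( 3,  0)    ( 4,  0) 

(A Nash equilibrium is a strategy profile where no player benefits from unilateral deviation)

Nash equilibrium: (A, X), (B, Y)

Work:
Best responses:
  P1 vs X: payoffs [5, 3] → best response A (payoff 5)
  P1 vs Y: payoffs [0, 4] → best response B (payoff 4)
  P2 vs A: payoffs [2, 0] → best response X (payoff 2)
  P2 vs B: payoffs [0, 0] → best response X/Y (payoff 0)
Mutual best responses: (A,X), (B,Y) → Nash equilibria.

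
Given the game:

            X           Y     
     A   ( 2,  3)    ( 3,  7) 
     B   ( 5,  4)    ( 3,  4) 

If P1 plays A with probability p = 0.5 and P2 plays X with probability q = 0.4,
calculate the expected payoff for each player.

E[P1] = 3.2, E[P2] = 4.7

Work:
E[P1] = p·q·π₁(A,X) + p·(1-q)·π₁(A,Y) + (1-p)·q·π₁(B,X) + (1-p)·(1-q)·π₁(B,Y)
= 0.5·0.4·2 + 0.5·0.6·3 + 0.5·0.4·5 + 0.5·0.6·3
= 3.2

E[P2] = 4.7 (similar calculation)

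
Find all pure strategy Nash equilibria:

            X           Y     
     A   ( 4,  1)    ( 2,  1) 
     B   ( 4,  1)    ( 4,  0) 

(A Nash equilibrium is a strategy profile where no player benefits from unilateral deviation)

Nash equilibrium: (A, X), (B, X)

Work:
Best responses:
  P1 vs X: payoffs [4, 4] → best response A/B (payoff 4)
  P1 vs Y: payoffs [2, 4] → best response B (payoff 4)
  P2 vs A: payoffs [1, 1] → best response X/Y (payoff 1)
  P2 vs B: payoffs [1, 0] → best response X (payoff 1)
Mutual best responses: (A,X), (B,X) → Nash equilibria.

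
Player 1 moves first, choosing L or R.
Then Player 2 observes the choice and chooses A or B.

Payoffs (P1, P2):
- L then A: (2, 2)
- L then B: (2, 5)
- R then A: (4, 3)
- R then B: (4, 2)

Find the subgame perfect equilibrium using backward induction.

P1 plays R, P2 plays B after L and A after R; Payoff (4, 3)

Work:
Backward induction:
After L: P2 chooses B → P1 gets 2
After R: P2 chooses A → P1 gets 4
P1 chooses R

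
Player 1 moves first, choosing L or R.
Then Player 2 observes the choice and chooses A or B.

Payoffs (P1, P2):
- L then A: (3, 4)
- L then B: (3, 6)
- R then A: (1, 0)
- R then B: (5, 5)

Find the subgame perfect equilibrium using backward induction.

P1 plays R, P2 plays B after L and B after R; Payoff (5, 5)

Work:
Backward induction:
After L: P2 chooses B → P1 gets 3
After R: P2 chooses B → P1 gets 5
P1 chooses R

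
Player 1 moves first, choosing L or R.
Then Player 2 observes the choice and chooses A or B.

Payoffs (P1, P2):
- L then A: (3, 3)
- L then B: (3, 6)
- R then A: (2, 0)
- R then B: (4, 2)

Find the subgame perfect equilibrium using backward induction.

P1 plays R, P2 plays B after L and B after R; Payoff (4, 2)

Work:
Backward induction:
After L: P2 chooses B → P1 gets 3
After R: P2 chooses B → P1 gets 4
P1 chooses R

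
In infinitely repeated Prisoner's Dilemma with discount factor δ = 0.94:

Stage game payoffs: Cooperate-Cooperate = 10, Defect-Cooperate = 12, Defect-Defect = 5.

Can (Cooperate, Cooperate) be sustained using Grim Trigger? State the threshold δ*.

δ* = 0.2857; since δ = 0.94 ≥ 0.2857, cooperation can be sustained

Work:
For Grim Trigger:
Cooperate forever: 10/(1-δ)
Defect then punished: 12 + 5·δ/(1-δ)
Need: 10/(1-δ) ≥ 12 + 5·δ/(1-δ)
Solving: δ ≥ (T-R)/(T-P) = (12-10)/(12-5) = 0.2857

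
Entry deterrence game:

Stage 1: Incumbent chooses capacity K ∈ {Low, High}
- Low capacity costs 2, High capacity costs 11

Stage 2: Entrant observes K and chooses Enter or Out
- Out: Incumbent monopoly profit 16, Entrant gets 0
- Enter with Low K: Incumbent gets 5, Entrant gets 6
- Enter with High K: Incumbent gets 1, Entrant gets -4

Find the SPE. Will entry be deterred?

SPE: (High, Enter|Low, Out|High); Entry deterred. Incumbent net profit = 5

Work:
After Low K: Entrant enters (6 > 0)
After High K: Entrant stays out (-4 < 0)
Incumbent: Low → 5−2=3, High → 16−11=5
Incumbent chooses High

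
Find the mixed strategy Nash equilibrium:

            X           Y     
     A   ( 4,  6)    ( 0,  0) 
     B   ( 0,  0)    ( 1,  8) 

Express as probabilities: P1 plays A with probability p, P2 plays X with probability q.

p = 0.5714, q = 0.2

Work:
Find probabilities that make opponent indifferent:
P2 chooses q to make P1 indifferent between A and B
P1 chooses p to make P2 indifferent between X and Y
Mixed NE: P1 plays (A: 0.5714, B: 0.4286), P2 plays (X: 0.2, Y: 0.8)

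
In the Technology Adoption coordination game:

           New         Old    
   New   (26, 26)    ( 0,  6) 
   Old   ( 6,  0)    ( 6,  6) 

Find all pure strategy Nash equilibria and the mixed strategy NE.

Pure NE: (New, New) and (Old, Old); Mixed NE: p = 0.2308, q = 0.2308

Work:
Check pure NE:
(New, New): (26, 26) - no unilateral deviation beneficial
(Old, Old): (6, 6) - no unilateral deviation beneficial
Mixed NE: P1 plays New with p = 0.2308, P2 plays New with q = 0.2308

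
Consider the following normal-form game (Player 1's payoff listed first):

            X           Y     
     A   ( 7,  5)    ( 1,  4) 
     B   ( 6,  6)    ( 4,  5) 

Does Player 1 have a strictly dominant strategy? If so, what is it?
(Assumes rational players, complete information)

No strictly dominant strategy exists for Player 1

Work:
A strategy strictly dominates another if it gives a strictly higher payoff against every opponent action. Compare each pair of P1's strategies column-by-column:
  A vs B: [7 vs 6, 1 vs 4] → A does not strictly dominate B (column Y: 1 ≤ 4)
  B vs A: [6 vs 7, 4 vs 1] → B does not strictly dominate A (column X: 6 ≤ 7)
No single strategy strictly dominates all others → no strictly dominant strategy.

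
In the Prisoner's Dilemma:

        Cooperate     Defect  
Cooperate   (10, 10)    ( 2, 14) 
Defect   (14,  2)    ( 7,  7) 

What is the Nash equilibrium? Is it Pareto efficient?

(Defect, Defect) is NE; not Pareto efficient

Work:
Defect dominates Cooperate for both players:
If P2 cooperates: Defect (14) > Cooperate (10)
If P2 defects: Defect (7) > Cooperate (2)
NE: (Defect, Defect) with payoff (7, 7)
But (Cooperate, Cooperate) = (10, 10) Pareto dominates (7, 7)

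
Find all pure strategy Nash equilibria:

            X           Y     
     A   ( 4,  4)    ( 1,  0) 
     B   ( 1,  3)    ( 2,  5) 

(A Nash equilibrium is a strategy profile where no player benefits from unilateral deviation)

Nash equilibrium: (A, X), (B, Y)

Work:
Best responses:
  P1 vs X: payoffs [4, 1] → best response A (payoff 4)
  P1 vs Y: payoffs [1, 2] → best response B (payoff 2)
  P2 vs A: payoffs [4, 0] → best response X (payoff 4)
  P2 vs B: payoffs [3, 5] → best response Y (payoff 5)
Mutual best responses: (A,X), (B,Y) → Nash equilibria.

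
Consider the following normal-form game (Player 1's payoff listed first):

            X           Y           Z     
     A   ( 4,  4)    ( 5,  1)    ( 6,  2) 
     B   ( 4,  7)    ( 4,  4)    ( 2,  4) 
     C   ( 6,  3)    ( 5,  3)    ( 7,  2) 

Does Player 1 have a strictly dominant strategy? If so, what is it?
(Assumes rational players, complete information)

No strictly dominant strategy exists for Player 1

Work:
A strategy strictly dominates another if it gives a strictly higher payoff against every opponent action. Compare each pair of P1's strategies column-by-column:
  A vs B: [4 vs 4, 5 vs 4, 6 vs 2] → A does not strictly dominate B (column X: 4 ≤ 4)
  A vs C: [4 vs 6, 5 vs 5, 6 vs 7] → A does not strictly dominate C (column X: 4 ≤ 6)
  B vs A: [4 vs 4, 4 vs 5, 2 vs 6] → B does not strictly dominate A (column X: 4 ≤ 4)
  B vs C: [4 vs 6, 4 vs 5, 2 vs 7] → B does not strictly dominate C (column X: 4 ≤ 6)
  C vs A: [6 vs 4, 5 vs 5, 7 vs 6] → C does not strictly dominate A (column Y: 5 ≤ 5)
  C vs B: [6 vs 4, 5 vs 4, 7 vs 2] → C strictly dominates B
No single strategy strictly dominates all others → no strictly dominant strategy.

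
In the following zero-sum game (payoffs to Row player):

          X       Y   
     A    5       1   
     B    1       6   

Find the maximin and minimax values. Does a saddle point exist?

Maximin = 1, Minimax = 5, Saddle: False

Work:
Row minimums: [1, 1] → maximin = 1
Column maximums: [5, 6] → minimax = 5
No saddle point (maximin ≠ minimax). Mixed strategy needed.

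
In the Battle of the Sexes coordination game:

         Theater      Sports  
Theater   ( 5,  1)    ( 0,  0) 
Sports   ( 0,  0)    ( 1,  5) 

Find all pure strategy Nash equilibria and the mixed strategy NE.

Pure NE: (Theater, Theater) and (Sports, Sports); Mixed NE: p = 0.8333, q = 0.1667

Work:
Check pure NE:
(Theater, Theater): (5, 1) - no unilateral deviation beneficial
(Sports, Sports): (1, 5) - no unilateral deviation beneficial
Mixed NE: P1 plays Theater with p = 0.8333, P2 plays Theater with q = 0.1667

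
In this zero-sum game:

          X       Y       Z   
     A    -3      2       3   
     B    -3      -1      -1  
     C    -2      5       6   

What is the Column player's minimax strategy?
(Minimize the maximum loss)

Column should play X, value = -2

Work:
Column player minimizes Row's maximum payoff:
Column X: max payoff to Row = -2
Column Y: max payoff to Row = 5
Column Z: max payoff to Row = 6
Minimum is -2, achieved by column X.
Minimax strategy: X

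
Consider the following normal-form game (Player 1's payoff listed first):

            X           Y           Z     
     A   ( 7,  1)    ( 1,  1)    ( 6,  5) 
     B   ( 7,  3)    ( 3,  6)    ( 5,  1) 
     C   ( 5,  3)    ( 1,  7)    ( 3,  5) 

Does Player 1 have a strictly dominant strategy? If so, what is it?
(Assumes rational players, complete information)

No strictly dominant strategy exists for Player 1

Work:
A strategy strictly dominates another if it gives a strictly higher payoff against every opponent action. Compare each pair of P1's strategies column-by-column:
  A vs B: [7 vs 7, 1 vs 3, 6 vs 5] → A does not strictly dominate B (column X: 7 ≤ 7)
  A vs C: [7 vs 5, 1 vs 1, 6 vs 3] → A does not strictly dominate C (column Y: 1 ≤ 1)
  B vs A: [7 vs 7, 3 vs 1, 5 vs 6] → B does not strictly dominate A (column X: 7 ≤ 7)
  B vs C: [7 vs 5, 3 vs 1, 5 vs 3] → B strictly dominates C
  C vs A: [5 vs 7, 1 vs 1, 3 vs 6] → C does not strictly dominate A (column X: 5 ≤ 7)
  C vs B: [5 vs 7, 1 vs 3, 3 vs 5] → C does not strictly dominate B (column X: 5 ≤ 7)
No single strategy strictly dominates all others → no strictly dominant strategy.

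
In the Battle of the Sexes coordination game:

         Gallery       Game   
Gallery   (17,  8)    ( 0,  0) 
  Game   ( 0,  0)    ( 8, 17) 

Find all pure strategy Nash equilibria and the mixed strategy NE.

Pure NE: (Gallery, Gallery) and (Game, Game); Mixed NE: p = 0.68, q = 0.32

Work:
Check pure NE:
(Gallery, Gallery): (17, 8) - no unilateral deviation beneficial
(Game, Game): (8, 17) - no unilateral deviation beneficial
Mixed NE: P1 plays Gallery with p = 0.68, P2 plays Gallery with q = 0.32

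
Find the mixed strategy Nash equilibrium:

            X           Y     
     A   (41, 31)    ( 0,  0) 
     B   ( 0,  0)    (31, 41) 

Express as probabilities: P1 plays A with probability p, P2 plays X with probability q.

p = 0.5694, q = 0.4306

Work:
Find probabilities that make opponent indifferent:
P2 chooses q to make P1 indifferent between A and B
P1 chooses p to make P2 indifferent between X and Y
Mixed NE: P1 plays (A: 0.5694, B: 0.4306), P2 plays (X: 0.4306, Y: 0.5694)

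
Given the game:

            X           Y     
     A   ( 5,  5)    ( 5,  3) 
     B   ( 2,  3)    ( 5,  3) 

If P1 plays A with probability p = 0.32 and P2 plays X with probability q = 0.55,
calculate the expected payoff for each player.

E[P1] = 3.878, E[P2] = 3.352

Work:
E[P1] = p·q·π₁(A,X) + p·(1-q)·π₁(A,Y) + (1-p)·q·π₁(B,X) + (1-p)·(1-q)·π₁(B,Y)
= 0.32·0.55·5 + 0.32·0.45·5 + 0.68·0.55·2 + 0.68·0.45·5
= 3.878

E[P2] = 3.352 (similar calculation)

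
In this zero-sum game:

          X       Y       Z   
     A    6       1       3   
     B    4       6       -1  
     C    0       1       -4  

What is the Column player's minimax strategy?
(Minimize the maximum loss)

Column should play Z, value = 3

Work:
Column player minimizes Row's maximum payoff:
Column X: max payoff to Row = 6
Column Y: max payoff to Row = 6
Column Z: max payoff to Row = 3
Minimum is 3, achieved by column Z.
Minimax strategy: Z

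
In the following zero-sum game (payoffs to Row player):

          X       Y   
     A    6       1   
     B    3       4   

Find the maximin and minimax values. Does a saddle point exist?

Maximin = 3, Minimax = 4, Saddle: False

Work:
Row minimums: [1, 3] → maximin = 3
Column maximums: [6, 4] → minimax = 4
No saddle point (maximin ≠ minimax). Mixed strategy needed.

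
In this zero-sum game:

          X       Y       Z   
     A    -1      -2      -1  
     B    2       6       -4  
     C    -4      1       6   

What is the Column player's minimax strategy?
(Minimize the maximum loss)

Column should play X, value = 2

Work:
Column player minimizes Row's maximum payoff:
Column X: max payoff to Row = 2
Column Y: max payoff to Row = 6
Column Z: max payoff to Row = 6
Minimum is 2, achieved by column X.
Minimax strategy: X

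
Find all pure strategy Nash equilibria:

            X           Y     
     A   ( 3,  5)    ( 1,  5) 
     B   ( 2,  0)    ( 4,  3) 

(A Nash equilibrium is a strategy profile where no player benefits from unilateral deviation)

Nash equilibrium: (A, X), (B, Y)

Work:
Best responses:
  P1 vs X: payoffs [3, 2] → best response A (payoff 3)
  P1 vs Y: payoffs [1, 4] → best response B (payoff 4)
  P2 vs A: payoffs [5, 5] → best response X/Y (payoff 5)
  P2 vs B: payoffs [0, 3] → best response Y (payoff 3)
Mutual best responses: (A,X), (B,Y) → Nash equilibria.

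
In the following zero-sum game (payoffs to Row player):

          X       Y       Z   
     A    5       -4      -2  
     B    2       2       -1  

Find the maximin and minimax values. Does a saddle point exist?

Maximin = -1, Minimax = -1, Saddle: True

Work:
Row minimums: [-4, -1] → maximin = -1
Column maximums: [5, 2, -1] → minimax = -1
Saddle point exists! Game value = -1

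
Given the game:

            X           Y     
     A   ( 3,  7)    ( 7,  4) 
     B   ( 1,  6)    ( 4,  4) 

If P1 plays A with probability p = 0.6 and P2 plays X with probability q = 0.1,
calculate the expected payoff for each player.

E[P1] = 5.44, E[P2] = 4.26

Work:
E[P1] = p·q·π₁(A,X) + p·(1-q)·π₁(A,Y) + (1-p)·q·π₁(B,X) + (1-p)·(1-q)·π₁(B,Y)
= 0.6·0.1·3 + 0.6·0.9·7 + 0.4·0.1·1 + 0.4·0.9·4
= 5.44

E[P2] = 4.26 (similar calculation)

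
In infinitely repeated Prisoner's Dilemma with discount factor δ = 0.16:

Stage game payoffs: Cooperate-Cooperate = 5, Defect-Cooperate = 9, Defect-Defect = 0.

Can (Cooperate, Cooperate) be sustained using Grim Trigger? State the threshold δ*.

δ* = 0.4444; since δ = 0.16 < 0.4444, cooperation cannot be sustained

Work:
For Grim Trigger:
Cooperate forever: 5/(1-δ)
Defect then punished: 9 + 0·δ/(1-δ)
Need: 5/(1-δ) ≥ 9 + 0·δ/(1-δ)
Solving: δ ≥ (T-R)/(T-P) = (9-5)/(9-0) = 0.4444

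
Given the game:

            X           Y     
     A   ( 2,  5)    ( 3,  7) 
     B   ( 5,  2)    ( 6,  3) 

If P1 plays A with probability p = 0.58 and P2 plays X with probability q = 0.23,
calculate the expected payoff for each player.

E[P1] = 4.03, E[P2] = 4.9566

Work:
E[P1] = p·q·π₁(A,X) + p·(1-q)·π₁(A,Y) + (1-p)·q·π₁(B,X) + (1-p)·(1-q)·π₁(B,Y)
= 0.58·0.23·2 + 0.58·0.77·3 + 0.42·0.23·5 + 0.42·0.77·6
= 4.03

E[P2] = 4.9566 (similar calculation)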